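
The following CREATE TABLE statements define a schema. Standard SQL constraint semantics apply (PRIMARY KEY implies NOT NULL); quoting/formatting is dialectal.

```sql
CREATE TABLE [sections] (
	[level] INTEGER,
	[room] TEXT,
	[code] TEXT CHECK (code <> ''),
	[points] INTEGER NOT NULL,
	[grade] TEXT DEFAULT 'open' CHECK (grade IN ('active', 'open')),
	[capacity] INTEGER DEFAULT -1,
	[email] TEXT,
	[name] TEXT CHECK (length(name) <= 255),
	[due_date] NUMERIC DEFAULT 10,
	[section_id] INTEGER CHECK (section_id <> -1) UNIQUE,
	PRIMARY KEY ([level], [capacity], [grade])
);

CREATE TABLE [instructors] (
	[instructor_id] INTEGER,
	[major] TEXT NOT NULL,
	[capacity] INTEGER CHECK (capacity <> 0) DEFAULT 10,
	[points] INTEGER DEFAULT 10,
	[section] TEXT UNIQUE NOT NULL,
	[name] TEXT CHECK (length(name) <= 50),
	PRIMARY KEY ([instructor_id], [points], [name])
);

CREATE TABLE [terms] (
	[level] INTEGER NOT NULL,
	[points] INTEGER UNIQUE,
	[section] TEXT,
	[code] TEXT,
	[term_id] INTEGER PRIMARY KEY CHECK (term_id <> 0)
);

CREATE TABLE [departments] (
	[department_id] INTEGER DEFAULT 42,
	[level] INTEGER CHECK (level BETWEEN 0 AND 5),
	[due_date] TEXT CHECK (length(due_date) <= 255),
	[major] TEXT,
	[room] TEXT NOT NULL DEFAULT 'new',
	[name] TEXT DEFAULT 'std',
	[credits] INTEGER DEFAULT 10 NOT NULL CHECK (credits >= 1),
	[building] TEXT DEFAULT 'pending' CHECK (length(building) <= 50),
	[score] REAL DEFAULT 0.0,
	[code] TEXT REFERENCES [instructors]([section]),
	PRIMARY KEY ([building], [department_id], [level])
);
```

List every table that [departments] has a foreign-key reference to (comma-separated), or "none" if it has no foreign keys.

instructors

- code REFERENCES instructors(section).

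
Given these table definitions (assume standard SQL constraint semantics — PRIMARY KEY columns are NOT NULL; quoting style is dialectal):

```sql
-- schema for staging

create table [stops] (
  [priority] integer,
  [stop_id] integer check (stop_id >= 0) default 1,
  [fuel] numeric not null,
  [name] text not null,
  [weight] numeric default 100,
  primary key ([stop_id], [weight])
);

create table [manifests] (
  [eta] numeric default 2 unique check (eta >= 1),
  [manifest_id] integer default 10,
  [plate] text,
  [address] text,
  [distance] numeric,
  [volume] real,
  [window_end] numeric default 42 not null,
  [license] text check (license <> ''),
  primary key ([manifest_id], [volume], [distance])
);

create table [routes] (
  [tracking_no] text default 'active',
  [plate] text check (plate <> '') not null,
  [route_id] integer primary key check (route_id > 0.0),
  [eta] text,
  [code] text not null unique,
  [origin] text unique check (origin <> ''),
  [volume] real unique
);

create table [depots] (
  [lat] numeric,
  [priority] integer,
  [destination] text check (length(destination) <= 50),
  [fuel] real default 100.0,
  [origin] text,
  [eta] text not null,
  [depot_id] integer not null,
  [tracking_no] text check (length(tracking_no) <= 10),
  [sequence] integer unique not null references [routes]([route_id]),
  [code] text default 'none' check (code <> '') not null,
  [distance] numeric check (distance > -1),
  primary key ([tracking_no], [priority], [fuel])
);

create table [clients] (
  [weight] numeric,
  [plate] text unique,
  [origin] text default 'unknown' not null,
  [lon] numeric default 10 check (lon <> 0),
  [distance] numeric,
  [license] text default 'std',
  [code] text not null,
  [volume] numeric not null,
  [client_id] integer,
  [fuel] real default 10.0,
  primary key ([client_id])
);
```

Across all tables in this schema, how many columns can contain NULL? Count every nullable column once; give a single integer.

stops: 1 nullable (priority — PK (stop_id, weight) and explicit NOT NULL columns excluded).
manifests: 4 nullable (eta, plate, address, license — PK (manifest_id, volume, distance) and explicit NOT NULL columns excluded).
routes: 4 nullable (tracking_no, eta, origin, volume — PK (route_id) and explicit NOT NULL columns excluded).
depots: 4 nullable (lat, destination, origin, distance — PK (tracking_no, priority, fuel) and explicit NOT NULL columns excluded).
clients: 6 nullable (weight, plate, lon, distance, license, fuel — PK (client_id) and explicit NOT NULL columns excluded).
Total: 1 + 4 + 4 + 4 + 6 = 19.

19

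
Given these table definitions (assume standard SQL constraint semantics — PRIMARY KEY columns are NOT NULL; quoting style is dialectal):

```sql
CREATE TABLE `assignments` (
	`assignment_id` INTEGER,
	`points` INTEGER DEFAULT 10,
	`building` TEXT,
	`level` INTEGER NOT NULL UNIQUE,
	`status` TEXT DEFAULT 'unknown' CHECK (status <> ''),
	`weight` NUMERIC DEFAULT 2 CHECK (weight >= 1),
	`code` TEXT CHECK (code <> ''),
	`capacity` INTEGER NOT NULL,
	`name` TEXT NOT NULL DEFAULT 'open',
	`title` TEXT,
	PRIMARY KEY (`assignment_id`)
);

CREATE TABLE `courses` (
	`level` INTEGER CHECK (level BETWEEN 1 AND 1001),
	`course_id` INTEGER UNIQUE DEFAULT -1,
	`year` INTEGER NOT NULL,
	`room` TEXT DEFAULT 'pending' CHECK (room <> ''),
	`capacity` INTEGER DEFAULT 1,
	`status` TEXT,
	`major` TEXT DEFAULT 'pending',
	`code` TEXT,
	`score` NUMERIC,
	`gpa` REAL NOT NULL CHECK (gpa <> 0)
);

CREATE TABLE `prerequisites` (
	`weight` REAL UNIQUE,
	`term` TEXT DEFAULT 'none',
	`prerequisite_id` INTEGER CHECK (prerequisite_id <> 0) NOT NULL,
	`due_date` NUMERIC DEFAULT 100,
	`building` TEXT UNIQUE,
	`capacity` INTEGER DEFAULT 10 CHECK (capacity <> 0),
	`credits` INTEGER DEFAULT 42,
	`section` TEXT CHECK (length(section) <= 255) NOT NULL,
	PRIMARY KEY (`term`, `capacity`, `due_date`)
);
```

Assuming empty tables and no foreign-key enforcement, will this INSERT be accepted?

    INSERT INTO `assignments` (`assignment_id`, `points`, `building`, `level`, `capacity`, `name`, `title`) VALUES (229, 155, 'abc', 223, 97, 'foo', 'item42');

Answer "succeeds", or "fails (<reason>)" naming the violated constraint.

succeeds

NOT NULL columns: assignment_id is supplied; capacity is supplied; level is supplied; name is supplied.
No constraint is violated.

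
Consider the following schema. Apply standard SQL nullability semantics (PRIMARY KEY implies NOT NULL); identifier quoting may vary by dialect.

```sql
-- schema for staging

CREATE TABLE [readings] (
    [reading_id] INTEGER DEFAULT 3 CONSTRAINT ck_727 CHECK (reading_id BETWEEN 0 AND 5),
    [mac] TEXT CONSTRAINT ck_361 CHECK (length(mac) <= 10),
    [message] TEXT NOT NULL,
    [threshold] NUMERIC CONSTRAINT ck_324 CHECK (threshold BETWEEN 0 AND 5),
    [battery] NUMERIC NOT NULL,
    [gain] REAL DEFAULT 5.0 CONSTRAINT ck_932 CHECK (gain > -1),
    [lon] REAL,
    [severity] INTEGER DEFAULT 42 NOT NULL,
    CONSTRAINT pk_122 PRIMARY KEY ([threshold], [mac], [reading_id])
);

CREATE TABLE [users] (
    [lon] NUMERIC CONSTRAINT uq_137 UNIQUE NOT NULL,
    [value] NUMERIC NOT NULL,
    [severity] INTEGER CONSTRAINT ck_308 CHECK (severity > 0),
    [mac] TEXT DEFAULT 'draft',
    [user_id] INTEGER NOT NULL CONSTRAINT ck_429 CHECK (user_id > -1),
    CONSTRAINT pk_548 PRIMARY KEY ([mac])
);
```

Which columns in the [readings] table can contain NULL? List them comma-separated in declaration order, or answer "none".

gain, lon

- reading_id: part of the PRIMARY KEY, which implies NOT NULL → not nullable.
- mac: part of the PRIMARY KEY, which implies NOT NULL → not nullable.
- message: declared NOT NULL → not nullable.
- threshold: part of the PRIMARY KEY, which implies NOT NULL → not nullable.
- battery: declared NOT NULL → not nullable.
- gain: CHECK does not forbid NULL (a CHECK constraint passes when its expression is NULL) → nullable.
- lon: no NOT NULL constraint applies → nullable.
- severity: declared NOT NULL → not nullable.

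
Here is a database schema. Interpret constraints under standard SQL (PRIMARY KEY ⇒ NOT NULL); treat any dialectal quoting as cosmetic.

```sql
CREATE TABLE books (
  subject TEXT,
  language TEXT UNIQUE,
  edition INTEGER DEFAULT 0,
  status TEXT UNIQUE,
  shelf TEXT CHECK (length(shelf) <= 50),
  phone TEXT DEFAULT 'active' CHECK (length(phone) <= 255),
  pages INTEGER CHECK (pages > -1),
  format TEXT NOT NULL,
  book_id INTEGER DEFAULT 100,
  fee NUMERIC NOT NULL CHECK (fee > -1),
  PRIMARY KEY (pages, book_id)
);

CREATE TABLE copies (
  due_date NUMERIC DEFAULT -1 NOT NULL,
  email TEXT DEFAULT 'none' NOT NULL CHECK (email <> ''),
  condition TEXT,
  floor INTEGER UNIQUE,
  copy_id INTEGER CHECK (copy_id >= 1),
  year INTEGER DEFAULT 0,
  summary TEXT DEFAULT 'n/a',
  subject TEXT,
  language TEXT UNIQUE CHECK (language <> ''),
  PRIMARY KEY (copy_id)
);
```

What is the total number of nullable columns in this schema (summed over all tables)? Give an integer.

12

books: 6 nullable (subject, language, edition, status, shelf, phone — PK (pages, book_id) and explicit NOT NULL columns excluded).
copies: 6 nullable (condition, floor, year, summary, subject, language — PK (copy_id) and explicit NOT NULL columns excluded).
Total: 6 + 6 = 12.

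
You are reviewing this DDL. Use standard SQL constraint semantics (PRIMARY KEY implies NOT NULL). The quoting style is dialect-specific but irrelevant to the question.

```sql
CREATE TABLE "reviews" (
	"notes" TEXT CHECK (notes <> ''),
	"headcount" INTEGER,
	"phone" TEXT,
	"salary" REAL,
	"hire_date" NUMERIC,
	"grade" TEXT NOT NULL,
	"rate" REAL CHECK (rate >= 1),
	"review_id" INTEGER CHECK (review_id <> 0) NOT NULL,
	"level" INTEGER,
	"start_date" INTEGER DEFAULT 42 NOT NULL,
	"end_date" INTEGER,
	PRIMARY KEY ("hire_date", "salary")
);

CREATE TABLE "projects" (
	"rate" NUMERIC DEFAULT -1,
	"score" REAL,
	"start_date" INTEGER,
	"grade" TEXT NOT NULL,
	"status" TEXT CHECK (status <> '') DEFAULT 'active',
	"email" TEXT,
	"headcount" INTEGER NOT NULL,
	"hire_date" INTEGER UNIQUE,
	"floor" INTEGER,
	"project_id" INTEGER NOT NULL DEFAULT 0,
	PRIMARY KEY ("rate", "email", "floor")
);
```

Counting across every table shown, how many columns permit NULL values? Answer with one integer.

10

reviews: 6 nullable (notes, headcount, phone, rate, level, end_date — PK (hire_date, salary) and explicit NOT NULL columns excluded).
projects: 4 nullable (score, start_date, status, hire_date — PK (rate, email, floor) and explicit NOT NULL columns excluded).
Total: 6 + 4 = 10.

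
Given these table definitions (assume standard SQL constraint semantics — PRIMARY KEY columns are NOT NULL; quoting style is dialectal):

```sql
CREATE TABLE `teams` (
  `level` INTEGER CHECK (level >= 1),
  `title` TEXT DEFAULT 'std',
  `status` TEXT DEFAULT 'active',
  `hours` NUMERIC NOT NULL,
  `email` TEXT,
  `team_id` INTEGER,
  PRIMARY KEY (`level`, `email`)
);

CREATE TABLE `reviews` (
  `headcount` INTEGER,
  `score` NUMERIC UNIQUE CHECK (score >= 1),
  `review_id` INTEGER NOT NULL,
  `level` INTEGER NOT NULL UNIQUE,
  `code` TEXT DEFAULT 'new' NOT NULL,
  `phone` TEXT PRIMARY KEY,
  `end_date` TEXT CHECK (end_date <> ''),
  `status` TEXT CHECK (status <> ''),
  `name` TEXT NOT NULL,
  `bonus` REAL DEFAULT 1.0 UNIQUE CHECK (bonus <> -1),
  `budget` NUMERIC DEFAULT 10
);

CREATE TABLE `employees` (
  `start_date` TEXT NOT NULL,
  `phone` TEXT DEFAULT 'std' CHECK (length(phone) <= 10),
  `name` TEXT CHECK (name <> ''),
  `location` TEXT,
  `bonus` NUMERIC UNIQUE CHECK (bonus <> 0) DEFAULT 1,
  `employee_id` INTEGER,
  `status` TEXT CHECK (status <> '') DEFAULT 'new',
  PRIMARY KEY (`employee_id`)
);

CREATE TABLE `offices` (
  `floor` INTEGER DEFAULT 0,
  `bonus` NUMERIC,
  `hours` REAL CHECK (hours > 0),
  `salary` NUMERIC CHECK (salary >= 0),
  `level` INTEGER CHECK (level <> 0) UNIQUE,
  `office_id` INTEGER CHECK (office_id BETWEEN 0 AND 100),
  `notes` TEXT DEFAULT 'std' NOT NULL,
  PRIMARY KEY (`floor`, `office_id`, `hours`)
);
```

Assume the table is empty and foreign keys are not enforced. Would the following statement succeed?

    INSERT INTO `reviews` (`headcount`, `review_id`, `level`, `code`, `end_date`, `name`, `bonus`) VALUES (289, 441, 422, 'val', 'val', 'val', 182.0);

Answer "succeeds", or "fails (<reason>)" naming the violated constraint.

phone is omitted from the column list and has no DEFAULT, so it would receive NULL.
But phone is part of the PRIMARY KEY (implied NOT NULL).

fails (NOT NULL on phone)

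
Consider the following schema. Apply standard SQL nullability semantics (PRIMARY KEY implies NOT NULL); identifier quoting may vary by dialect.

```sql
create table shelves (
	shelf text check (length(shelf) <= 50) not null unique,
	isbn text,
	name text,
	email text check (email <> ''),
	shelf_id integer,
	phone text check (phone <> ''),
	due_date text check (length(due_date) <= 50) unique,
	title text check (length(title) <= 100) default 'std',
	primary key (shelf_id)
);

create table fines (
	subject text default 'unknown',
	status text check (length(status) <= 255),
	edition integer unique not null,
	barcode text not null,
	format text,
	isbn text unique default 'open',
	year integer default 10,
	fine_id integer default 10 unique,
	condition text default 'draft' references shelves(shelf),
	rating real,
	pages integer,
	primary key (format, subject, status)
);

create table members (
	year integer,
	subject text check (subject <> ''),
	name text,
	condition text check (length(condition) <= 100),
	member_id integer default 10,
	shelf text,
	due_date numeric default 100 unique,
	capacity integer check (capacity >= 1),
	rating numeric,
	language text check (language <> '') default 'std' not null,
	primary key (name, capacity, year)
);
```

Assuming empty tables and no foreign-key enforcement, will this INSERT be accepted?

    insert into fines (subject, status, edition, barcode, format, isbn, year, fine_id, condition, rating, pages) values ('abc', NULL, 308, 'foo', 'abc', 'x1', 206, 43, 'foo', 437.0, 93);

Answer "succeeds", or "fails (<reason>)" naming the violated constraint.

fails (NOT NULL on status)

status is explicitly set to NULL, but status is part of the PRIMARY KEY (implied NOT NULL).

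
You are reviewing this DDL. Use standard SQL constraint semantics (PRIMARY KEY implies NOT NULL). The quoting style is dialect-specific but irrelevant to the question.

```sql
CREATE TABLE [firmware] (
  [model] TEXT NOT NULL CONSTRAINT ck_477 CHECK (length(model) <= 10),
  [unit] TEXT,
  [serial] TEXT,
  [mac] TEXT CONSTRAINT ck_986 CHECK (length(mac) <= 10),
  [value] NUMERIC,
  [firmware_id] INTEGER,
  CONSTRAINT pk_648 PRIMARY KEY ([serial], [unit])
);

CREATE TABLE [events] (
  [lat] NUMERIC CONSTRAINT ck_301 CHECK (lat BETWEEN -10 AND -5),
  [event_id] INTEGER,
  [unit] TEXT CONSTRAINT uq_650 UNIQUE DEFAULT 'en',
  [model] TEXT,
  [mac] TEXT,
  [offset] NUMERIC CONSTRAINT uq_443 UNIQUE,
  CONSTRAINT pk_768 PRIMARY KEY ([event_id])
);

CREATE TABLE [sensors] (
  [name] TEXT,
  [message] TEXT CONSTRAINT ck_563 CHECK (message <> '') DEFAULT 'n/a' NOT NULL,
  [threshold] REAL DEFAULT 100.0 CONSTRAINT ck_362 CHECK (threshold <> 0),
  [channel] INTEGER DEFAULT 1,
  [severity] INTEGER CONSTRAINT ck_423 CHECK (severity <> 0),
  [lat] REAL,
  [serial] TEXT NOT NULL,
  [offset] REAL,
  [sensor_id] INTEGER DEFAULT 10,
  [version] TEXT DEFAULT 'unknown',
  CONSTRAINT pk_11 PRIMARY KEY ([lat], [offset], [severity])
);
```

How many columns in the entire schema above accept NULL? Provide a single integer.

13

firmware: 3 nullable (mac, value, firmware_id — PK (serial, unit) and explicit NOT NULL columns excluded).
events: 5 nullable (lat, unit, model, mac, offset — PK (event_id) and explicit NOT NULL columns excluded).
sensors: 5 nullable (name, threshold, channel, sensor_id, version — PK (lat, offset, severity) and explicit NOT NULL columns excluded).
Total: 3 + 5 + 5 = 13.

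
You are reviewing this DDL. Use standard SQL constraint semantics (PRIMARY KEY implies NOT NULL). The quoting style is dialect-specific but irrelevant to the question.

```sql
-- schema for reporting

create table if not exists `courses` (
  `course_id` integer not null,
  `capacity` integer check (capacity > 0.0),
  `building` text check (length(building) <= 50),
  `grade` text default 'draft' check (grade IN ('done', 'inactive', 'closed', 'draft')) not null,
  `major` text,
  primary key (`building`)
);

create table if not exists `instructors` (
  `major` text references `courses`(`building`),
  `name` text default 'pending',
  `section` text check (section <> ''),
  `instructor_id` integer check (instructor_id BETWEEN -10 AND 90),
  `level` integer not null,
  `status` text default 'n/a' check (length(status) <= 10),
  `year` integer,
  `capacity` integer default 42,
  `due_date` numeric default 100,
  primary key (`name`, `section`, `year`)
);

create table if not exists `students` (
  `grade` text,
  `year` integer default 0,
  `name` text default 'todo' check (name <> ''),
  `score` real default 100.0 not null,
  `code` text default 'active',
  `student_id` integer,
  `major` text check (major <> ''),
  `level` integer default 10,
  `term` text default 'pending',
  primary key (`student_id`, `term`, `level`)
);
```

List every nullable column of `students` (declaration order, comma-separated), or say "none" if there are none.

grade, year, name, code, major

- grade: no NOT NULL constraint applies → nullable.
- year: DEFAULT only fills an omitted column; an explicit NULL is still allowed → nullable.
- name: CHECK does not forbid NULL (a CHECK constraint passes when its expression is NULL) → nullable.
- score: declared NOT NULL → not nullable.
- code: DEFAULT only fills an omitted column; an explicit NULL is still allowed → nullable.
- student_id: part of the PRIMARY KEY, which implies NOT NULL → not nullable.
- major: CHECK does not forbid NULL (a CHECK constraint passes when its expression is NULL) → nullable.
- level: part of the PRIMARY KEY, which implies NOT NULL → not nullable.
- term: part of the PRIMARY KEY, which implies NOT NULL → not nullable.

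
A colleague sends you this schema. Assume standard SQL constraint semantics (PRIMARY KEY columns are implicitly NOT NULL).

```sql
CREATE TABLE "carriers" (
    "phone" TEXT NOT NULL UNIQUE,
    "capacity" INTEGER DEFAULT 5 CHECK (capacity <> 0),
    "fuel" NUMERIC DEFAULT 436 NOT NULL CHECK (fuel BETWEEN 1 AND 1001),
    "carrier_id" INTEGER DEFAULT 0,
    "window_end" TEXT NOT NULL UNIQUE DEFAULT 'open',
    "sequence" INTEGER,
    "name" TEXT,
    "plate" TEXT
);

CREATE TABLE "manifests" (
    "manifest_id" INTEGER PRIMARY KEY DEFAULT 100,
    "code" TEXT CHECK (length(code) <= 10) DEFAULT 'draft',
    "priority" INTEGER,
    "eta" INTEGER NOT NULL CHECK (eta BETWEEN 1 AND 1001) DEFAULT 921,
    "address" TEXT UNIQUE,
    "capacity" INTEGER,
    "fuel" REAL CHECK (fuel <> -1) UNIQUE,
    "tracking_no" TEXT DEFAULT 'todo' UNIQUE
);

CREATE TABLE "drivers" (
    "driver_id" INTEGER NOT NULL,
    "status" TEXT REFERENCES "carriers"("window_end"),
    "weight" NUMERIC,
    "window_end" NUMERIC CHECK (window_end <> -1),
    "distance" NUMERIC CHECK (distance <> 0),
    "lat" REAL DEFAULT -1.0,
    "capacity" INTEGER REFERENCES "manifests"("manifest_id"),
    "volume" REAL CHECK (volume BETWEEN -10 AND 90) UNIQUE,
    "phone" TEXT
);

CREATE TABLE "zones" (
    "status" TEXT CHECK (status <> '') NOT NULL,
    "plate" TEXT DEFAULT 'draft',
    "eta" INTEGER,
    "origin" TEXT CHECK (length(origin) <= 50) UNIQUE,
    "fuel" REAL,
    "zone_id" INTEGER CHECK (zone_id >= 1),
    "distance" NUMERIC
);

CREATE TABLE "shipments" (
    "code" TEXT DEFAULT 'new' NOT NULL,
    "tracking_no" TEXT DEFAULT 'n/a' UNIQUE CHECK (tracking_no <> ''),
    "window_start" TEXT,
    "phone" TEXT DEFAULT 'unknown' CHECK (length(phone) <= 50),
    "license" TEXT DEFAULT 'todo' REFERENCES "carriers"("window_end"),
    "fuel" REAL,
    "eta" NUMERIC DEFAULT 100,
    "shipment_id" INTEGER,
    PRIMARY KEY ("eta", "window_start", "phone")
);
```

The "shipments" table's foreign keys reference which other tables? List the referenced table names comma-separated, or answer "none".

carriers

- license REFERENCES carriers(window_end).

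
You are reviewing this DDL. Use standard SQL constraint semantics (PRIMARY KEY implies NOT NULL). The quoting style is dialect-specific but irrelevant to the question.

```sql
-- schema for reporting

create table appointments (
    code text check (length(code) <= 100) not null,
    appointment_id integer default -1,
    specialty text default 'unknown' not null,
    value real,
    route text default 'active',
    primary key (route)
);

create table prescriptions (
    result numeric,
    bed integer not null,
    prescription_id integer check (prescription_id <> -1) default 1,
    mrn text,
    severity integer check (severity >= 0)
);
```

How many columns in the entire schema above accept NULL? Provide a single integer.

6

appointments: 2 nullable (appointment_id, value — PK (route) and explicit NOT NULL columns excluded).
prescriptions: 4 nullable (result, prescription_id, mrn, severity — PK none and explicit NOT NULL columns excluded).
Total: 2 + 4 = 6.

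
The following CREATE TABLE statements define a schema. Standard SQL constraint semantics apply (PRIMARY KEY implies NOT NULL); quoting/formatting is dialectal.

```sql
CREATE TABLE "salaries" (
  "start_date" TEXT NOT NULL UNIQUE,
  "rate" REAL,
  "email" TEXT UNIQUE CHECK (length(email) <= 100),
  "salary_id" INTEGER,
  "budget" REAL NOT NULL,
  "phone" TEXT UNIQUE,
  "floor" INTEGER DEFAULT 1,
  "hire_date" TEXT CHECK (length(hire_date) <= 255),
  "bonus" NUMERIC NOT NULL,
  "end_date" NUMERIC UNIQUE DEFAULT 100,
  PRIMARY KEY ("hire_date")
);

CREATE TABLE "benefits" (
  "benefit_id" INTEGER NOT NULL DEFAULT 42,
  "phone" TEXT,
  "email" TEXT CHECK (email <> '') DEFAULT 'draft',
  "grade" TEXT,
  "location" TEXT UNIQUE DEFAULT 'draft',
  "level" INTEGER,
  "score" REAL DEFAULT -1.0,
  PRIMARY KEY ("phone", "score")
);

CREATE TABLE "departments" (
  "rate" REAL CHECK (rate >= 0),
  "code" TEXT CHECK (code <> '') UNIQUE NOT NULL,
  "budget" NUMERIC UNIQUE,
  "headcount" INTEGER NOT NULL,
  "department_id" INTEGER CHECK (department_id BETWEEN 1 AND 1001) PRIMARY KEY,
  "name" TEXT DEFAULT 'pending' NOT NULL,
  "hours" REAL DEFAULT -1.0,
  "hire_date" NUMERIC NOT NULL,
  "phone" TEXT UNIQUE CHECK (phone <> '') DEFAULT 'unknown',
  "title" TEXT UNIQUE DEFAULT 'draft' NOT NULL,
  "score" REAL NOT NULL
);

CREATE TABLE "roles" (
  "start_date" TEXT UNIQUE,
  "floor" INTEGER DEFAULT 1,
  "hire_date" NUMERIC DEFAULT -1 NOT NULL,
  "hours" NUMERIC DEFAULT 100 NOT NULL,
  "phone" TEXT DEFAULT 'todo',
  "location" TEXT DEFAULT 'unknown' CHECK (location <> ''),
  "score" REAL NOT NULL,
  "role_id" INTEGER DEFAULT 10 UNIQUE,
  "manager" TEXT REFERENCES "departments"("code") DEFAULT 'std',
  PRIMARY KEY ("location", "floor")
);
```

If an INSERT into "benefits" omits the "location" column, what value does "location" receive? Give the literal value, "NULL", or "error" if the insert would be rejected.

'draft'

location has an explicit DEFAULT 'draft'.
When the column is omitted from an INSERT, that default is used.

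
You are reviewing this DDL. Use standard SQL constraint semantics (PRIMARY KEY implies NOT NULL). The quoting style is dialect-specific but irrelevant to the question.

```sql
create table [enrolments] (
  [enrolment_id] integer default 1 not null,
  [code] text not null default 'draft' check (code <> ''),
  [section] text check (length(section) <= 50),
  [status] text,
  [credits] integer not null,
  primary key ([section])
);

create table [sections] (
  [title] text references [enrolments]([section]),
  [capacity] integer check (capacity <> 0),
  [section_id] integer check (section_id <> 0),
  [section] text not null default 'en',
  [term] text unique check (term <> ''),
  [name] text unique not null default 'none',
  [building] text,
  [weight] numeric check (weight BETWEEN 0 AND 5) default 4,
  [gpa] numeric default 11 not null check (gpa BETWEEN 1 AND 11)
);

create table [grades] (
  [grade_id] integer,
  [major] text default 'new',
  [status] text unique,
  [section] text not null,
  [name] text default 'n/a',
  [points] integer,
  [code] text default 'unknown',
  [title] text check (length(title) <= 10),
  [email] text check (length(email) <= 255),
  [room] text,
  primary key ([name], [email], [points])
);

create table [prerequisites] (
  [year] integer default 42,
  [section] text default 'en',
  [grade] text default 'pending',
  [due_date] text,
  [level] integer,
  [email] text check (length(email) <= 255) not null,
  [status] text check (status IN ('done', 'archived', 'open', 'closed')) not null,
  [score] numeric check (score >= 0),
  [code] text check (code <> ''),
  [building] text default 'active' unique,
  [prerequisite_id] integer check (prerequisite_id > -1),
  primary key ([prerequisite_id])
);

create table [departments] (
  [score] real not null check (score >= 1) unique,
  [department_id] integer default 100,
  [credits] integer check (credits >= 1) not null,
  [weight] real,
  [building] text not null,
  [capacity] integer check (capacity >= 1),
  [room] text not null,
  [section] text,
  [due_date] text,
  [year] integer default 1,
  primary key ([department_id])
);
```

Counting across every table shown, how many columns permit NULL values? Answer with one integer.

enrolments: 1 nullable (status — PK (section) and explicit NOT NULL columns excluded).
sections: 6 nullable (title, capacity, section_id, term, building, weight — PK none and explicit NOT NULL columns excluded).
grades: 6 nullable (grade_id, major, status, code, title, room — PK (name, email, points) and explicit NOT NULL columns excluded).
prerequisites: 8 nullable (year, section, grade, due_date, level, score, code, building — PK (prerequisite_id) and explicit NOT NULL columns excluded).
departments: 5 nullable (weight, capacity, section, due_date, year — PK (department_id) and explicit NOT NULL columns excluded).
Total: 1 + 6 + 6 + 8 + 5 = 26.

26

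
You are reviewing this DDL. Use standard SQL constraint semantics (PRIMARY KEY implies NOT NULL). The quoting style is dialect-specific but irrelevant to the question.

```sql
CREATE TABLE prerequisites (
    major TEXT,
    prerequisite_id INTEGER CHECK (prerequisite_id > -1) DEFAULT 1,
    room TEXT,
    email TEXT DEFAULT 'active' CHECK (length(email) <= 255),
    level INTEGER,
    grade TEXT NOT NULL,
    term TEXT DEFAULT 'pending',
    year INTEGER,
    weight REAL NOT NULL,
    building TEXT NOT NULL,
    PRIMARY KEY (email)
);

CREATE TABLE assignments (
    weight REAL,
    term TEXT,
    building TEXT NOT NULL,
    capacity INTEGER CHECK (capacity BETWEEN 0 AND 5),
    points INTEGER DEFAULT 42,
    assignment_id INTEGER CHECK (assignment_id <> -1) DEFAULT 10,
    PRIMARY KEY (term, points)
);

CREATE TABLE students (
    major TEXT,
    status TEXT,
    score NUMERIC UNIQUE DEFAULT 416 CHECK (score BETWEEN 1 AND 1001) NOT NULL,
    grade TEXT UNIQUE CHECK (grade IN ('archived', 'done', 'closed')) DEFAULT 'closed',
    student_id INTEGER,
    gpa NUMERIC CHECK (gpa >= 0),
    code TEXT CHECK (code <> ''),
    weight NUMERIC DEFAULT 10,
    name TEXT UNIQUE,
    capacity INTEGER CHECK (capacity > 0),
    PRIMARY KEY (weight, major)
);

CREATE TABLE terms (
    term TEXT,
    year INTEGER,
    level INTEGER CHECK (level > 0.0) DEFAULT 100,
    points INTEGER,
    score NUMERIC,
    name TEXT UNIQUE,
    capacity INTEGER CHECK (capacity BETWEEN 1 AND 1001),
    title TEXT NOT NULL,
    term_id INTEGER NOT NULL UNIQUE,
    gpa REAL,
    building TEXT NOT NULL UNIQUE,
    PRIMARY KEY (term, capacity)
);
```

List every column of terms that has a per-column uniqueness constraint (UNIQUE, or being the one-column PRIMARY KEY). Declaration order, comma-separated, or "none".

name, term_id, building

- term: part of a composite PRIMARY KEY — only the tuple is unique, not this column on its own.
- year: no UNIQUE or single-column PK constraint.
- level: no UNIQUE or single-column PK constraint.
- points: no UNIQUE or single-column PK constraint.
- score: no UNIQUE or single-column PK constraint.
- name: declared UNIQUE → unique.
- capacity: part of a composite PRIMARY KEY — only the tuple is unique, not this column on its own.
- title: no UNIQUE or single-column PK constraint.
- term_id: declared UNIQUE → unique.
- gpa: no UNIQUE or single-column PK constraint.
- building: declared UNIQUE → unique.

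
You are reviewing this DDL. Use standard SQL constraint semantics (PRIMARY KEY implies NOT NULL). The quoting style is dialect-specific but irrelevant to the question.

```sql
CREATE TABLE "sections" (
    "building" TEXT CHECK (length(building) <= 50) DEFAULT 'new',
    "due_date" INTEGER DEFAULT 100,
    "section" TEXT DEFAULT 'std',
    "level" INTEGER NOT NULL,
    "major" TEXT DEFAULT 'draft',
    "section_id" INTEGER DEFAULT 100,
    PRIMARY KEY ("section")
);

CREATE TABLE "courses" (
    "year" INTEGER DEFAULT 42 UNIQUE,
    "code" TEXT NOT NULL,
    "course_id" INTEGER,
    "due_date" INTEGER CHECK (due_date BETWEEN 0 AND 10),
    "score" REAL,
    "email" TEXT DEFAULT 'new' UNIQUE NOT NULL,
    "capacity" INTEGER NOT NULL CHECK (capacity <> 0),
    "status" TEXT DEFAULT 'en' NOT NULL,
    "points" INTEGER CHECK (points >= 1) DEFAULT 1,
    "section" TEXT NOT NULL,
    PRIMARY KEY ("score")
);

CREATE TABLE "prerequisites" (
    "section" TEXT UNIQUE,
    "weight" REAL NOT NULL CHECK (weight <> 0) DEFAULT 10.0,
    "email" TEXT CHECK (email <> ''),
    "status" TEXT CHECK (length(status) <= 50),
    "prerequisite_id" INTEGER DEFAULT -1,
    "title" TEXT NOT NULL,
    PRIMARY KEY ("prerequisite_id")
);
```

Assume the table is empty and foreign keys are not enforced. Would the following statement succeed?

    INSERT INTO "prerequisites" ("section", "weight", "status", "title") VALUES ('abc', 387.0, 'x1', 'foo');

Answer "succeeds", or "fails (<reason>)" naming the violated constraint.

succeeds

NOT NULL columns: prerequisite_id defaults to -1; title is supplied; weight is supplied.
CHECK constraints: 387.0 satisfies (weight <> 0); 'x1' satisfies (length(status) <= 50).
No constraint is violated.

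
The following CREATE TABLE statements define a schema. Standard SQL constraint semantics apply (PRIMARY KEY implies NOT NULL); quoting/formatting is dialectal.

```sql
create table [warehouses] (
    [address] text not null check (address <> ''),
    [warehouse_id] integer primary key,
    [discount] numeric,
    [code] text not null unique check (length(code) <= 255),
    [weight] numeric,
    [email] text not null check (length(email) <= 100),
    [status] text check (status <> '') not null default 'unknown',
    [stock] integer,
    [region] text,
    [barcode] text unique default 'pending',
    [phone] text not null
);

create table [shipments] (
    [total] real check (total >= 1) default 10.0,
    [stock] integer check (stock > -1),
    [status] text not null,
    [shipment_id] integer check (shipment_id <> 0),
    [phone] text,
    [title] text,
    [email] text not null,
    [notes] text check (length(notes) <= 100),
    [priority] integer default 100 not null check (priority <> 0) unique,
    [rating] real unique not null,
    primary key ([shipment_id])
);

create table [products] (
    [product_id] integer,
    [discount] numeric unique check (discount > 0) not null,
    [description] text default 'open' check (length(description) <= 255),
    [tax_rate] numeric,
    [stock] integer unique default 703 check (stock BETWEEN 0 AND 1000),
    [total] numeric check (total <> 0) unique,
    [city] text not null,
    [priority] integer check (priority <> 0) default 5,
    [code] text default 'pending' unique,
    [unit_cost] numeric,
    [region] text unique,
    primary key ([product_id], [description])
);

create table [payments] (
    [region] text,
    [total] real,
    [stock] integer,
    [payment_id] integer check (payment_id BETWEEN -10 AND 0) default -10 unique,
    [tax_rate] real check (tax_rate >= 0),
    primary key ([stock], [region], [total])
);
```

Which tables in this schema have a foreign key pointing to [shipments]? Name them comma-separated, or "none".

No REFERENCES clause anywhere in the schema names shipments.

none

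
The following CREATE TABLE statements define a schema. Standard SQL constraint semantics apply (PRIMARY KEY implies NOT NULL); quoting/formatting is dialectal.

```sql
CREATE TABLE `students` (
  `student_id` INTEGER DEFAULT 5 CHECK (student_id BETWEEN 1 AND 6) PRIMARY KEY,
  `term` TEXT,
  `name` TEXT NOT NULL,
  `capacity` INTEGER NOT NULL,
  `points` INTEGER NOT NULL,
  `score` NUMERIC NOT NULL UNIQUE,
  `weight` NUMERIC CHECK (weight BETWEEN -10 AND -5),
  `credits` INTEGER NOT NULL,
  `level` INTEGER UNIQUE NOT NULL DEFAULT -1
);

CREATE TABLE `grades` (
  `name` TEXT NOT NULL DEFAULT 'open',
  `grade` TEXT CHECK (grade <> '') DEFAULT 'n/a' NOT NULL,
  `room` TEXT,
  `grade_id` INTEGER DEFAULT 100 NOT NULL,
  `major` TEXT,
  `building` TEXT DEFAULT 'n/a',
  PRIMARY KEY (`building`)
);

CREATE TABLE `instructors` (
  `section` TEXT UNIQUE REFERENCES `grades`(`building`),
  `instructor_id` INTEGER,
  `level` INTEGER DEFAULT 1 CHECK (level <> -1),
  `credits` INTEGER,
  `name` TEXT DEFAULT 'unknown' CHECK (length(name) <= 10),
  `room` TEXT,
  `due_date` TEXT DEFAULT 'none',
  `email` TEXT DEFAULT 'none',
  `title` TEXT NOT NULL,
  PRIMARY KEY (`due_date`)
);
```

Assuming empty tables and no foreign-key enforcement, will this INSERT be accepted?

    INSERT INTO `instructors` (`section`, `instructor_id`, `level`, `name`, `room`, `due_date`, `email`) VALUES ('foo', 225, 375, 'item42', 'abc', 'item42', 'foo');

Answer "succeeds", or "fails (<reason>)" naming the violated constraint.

fails (NOT NULL on title)

title is omitted from the column list and has no DEFAULT, so it would receive NULL.
But title is declared NOT NULL.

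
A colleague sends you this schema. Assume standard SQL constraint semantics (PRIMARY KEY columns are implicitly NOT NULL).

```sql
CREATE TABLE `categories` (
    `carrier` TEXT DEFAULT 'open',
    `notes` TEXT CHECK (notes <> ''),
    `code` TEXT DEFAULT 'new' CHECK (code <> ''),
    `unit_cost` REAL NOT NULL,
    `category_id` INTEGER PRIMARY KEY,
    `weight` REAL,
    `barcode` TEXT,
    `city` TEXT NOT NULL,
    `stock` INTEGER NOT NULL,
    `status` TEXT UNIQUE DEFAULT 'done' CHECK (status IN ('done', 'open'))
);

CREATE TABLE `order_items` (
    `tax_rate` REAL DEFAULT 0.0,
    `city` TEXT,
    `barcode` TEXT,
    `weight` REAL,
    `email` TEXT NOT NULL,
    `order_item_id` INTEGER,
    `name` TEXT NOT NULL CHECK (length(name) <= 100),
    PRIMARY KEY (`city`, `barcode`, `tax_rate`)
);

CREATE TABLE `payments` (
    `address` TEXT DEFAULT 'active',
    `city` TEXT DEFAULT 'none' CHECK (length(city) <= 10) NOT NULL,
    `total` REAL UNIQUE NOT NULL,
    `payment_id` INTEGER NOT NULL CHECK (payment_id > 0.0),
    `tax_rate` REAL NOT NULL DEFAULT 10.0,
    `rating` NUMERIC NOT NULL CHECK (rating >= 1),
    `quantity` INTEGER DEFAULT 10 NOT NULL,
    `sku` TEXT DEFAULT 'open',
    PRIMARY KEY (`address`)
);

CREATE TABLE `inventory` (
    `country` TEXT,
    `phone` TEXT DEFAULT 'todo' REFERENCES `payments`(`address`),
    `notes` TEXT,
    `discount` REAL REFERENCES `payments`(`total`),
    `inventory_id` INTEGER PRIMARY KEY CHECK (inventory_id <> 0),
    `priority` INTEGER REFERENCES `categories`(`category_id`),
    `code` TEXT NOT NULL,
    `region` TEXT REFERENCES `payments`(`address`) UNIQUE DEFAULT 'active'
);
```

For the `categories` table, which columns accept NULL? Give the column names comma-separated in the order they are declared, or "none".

- carrier: DEFAULT only fills an omitted column; an explicit NULL is still allowed → nullable.
- notes: CHECK does not forbid NULL (a CHECK constraint passes when its expression is NULL) → nullable.
- code: CHECK does not forbid NULL (a CHECK constraint passes when its expression is NULL) → nullable.
- unit_cost: declared NOT NULL → not nullable.
- category_id: part of the PRIMARY KEY, which implies NOT NULL → not nullable.
- weight: no NOT NULL constraint applies → nullable.
- barcode: no NOT NULL constraint applies → nullable.
- city: declared NOT NULL → not nullable.
- stock: declared NOT NULL → not nullable.
- status: CHECK does not forbid NULL (a CHECK constraint passes when its expression is NULL) → nullable.

carrier, notes, code, weight, barcode, status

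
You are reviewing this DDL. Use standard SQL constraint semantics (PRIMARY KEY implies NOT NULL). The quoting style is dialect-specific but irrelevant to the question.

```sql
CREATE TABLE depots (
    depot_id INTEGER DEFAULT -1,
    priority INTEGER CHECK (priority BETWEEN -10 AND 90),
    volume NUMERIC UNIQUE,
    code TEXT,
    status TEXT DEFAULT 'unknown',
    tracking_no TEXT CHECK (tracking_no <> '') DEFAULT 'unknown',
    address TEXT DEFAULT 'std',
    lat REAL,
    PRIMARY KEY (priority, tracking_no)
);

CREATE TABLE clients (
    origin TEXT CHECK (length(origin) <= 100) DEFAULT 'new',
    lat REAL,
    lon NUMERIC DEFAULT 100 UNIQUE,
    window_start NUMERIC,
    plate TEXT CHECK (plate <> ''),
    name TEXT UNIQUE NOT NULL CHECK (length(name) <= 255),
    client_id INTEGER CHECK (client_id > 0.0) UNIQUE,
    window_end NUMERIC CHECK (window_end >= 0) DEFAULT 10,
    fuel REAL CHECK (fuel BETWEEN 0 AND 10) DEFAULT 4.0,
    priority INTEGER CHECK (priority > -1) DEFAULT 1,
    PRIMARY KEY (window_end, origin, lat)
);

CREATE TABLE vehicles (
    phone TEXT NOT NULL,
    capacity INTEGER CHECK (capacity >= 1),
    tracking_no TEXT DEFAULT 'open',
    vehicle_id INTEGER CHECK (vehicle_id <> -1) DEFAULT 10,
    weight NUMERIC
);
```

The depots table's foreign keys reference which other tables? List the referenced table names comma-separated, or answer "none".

No column in depots has a REFERENCES clause.

none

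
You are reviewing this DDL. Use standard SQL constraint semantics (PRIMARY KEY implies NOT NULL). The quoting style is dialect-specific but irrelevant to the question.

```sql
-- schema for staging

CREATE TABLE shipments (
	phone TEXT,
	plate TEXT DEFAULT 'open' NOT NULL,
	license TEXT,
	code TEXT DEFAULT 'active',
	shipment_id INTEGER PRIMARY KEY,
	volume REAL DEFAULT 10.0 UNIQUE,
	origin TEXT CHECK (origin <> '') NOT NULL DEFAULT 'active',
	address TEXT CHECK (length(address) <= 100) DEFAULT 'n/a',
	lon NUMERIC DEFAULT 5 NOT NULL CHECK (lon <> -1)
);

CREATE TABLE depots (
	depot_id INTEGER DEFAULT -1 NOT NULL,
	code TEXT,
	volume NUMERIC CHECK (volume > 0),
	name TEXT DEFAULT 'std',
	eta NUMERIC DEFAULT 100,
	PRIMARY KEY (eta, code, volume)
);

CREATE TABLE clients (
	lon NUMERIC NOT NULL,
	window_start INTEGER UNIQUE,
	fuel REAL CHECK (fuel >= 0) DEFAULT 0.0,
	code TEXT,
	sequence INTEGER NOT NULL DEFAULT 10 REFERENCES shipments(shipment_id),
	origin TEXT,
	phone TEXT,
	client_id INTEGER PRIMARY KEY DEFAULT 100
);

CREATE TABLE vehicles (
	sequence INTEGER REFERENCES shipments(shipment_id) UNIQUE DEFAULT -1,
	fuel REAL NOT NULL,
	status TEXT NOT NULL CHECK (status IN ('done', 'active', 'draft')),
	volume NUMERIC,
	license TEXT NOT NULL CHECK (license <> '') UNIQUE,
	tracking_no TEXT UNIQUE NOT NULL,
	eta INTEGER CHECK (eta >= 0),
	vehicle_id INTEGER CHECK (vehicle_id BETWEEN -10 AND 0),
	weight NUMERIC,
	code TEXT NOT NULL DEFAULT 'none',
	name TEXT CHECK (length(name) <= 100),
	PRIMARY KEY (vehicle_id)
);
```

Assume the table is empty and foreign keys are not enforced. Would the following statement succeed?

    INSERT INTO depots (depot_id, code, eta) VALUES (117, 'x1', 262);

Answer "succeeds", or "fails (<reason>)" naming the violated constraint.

fails (NOT NULL on volume)

volume is omitted from the column list and has no DEFAULT, so it would receive NULL.
But volume is part of the PRIMARY KEY (implied NOT NULL).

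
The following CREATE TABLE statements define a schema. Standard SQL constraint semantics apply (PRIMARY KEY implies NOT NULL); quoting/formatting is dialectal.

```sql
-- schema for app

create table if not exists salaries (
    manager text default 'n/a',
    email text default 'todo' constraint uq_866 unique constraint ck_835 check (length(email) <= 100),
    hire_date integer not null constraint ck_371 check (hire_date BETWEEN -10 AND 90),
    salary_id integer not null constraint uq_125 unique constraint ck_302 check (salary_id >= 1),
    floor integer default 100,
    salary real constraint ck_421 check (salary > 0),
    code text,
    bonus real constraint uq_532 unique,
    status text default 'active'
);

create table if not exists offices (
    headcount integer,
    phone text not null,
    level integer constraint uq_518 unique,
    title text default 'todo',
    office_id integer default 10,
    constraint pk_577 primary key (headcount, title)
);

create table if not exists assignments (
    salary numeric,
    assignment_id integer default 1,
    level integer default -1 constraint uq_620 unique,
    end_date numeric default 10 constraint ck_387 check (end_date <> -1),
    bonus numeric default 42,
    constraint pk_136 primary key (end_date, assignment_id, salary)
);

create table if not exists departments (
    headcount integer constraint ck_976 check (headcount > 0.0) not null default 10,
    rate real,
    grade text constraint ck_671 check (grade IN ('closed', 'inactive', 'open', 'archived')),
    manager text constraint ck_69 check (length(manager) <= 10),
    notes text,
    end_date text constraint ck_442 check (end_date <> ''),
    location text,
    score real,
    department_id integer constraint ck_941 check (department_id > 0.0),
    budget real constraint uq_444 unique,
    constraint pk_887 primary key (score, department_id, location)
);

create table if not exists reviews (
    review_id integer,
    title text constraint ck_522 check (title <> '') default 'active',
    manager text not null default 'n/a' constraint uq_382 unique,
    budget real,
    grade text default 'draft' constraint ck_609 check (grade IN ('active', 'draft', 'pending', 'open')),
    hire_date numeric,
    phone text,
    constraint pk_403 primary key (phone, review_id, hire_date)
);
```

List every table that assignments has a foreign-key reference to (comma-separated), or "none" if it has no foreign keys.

none

No column in assignments has a REFERENCES clause.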